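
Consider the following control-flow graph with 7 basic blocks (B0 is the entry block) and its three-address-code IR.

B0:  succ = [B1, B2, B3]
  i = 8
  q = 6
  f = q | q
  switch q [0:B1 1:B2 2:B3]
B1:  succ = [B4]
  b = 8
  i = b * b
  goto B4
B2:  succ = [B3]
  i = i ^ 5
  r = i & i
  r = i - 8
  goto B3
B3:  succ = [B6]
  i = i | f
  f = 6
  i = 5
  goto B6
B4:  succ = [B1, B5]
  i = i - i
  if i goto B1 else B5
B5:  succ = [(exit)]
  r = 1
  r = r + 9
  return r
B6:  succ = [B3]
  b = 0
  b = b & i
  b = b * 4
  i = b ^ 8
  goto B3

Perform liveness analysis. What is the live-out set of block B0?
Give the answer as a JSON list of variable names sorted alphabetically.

Per-block:
  B0 def {f,i,q} use ∅
  B1 def {b,i} use ∅
  B2 def {i,r} use {i}
  B3 def {f,i} use {f,i}
  B4 def {i} use {i}
  B5 def {r} use ∅
  B6 def {b,i} use {i}

Live sets:
  live B0: ∅→{f,i}
  live B1: ∅→{i}
  live B2: {f,i}→{f,i}
  live B3: {f,i}→{f,i}
  live B4: {i}→∅
  live B5: ∅→∅
  live B6: {f,i}→{f,i}

live-out(B0) = ["f", "i"]

Answer: ["f", "i"]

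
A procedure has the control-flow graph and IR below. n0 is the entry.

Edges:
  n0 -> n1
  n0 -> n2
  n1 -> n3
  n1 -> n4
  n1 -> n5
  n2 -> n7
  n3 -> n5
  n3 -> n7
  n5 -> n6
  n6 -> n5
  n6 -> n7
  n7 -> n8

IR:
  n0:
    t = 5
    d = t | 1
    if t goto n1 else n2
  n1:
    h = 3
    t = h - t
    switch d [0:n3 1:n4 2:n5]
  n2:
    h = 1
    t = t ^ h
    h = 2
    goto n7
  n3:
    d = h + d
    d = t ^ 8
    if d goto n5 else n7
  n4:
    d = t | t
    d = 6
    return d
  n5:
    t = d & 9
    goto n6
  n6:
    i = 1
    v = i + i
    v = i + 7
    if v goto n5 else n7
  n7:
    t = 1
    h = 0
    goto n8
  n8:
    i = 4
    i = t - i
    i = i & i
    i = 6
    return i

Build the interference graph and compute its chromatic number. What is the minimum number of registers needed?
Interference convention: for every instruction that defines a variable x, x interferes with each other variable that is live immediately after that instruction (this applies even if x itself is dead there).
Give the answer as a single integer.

Answer: 3

Working:
Block summaries:
  n0: def={d,t} ue=∅
  n1: def={h,t} ue={d,t}
  n2: def={h,t} ue={t}
  n3: def={d} ue={d,h,t}
  n4: def={d} ue={t}
  n5: def={t} ue={d}
  n6: def={i,v} ue=∅
  n7: def={h,t} ue=∅
  n8: def={i} ue={t}

Liveness:
  live n0: ∅→{d,t}
  live n1: {d,t}→{d,h,t}
  live n2: {t}→∅
  live n3: {d,h,t}→{d}
  live n4: {t}→∅
  live n5: {d}→{d}
  live n6: {d}→{d}
  live n7: ∅→{t}
  live n8: {t}→∅

Interfere edges:
  d↔{h,i,t,v}
  h↔{d,t}
  i↔{d,t,v}
  t↔{d,h,i}
  v↔{d,i}

Colouring:
  lower bound: {d,h,t} mutually conflict ⇒ χ ≥ 3
  3-colouring: r0={d}  r1={h,i}  r2={t,v}
  χ = 3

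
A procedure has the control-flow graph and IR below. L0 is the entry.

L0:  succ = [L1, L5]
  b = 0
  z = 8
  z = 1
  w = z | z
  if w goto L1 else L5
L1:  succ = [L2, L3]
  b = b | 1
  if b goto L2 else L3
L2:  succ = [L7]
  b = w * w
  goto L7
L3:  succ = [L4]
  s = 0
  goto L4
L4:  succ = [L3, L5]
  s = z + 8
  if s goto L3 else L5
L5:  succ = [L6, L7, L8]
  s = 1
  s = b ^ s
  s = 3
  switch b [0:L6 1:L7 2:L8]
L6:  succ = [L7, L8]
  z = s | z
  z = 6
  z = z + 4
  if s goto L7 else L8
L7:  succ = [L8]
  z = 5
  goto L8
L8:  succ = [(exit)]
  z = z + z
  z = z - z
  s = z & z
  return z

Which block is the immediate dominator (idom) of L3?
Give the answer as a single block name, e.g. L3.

Answer: L1

Analysis:
idom tree: L1←L0 L2←L1 L3←L1 L4←L3 L5←L0 L6←L5 L7←L0 L8←L0
Dom at joins:
  L3: preds {L1,L4}: {L0,L1} ∩ {L0,L1,L3,L4} = {L0,L1}; idom=L1
  L5: preds {L0,L4}: {L0} ∩ {L0,L1,L3,L4} = {L0}; idom=L0
  L7: preds {L2,L5,L6}: {L0,L1,L2} ∩ {L0,L5} ∩ {L0,L5,L6} = {L0}; idom=L0
  L8: preds {L5,L6,L7}: {L0,L5} ∩ {L0,L5,L6} ∩ {L0,L7} = {L0}; idom=L0

idom(L3) = L1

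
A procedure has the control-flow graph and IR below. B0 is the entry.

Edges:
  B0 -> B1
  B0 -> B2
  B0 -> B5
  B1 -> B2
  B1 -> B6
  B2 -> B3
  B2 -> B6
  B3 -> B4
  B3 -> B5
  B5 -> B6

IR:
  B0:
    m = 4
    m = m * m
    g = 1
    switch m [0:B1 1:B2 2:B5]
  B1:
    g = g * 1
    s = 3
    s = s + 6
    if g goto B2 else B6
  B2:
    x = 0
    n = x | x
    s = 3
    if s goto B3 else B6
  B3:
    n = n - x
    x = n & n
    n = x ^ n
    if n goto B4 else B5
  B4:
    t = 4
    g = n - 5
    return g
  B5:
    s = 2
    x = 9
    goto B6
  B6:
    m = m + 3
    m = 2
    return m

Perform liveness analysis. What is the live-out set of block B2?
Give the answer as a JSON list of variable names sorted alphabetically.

Block summaries:
  B0: {g,m} / ∅
  B1: {g,s} / {g}
  B2: {n,s,x} / ∅
  B3: {n,x} / {n,x}
  B4: {g,t} / {n}
  B5: {s,x} / ∅
  B6: {m} / {m}

Live sets:
  B0 li=∅ lo={g,m}
  B1 li={g,m} lo={m}
  B2 li={m} lo={m,n,x}
  B3 li={m,n,x} lo={m,n}
  B4 li={n} lo=∅
  B5 li={m} lo={m}
  B6 li={m} lo=∅

live-out(B2) = ["m", "n", "x"]

Answer: ["m", "n", "x"]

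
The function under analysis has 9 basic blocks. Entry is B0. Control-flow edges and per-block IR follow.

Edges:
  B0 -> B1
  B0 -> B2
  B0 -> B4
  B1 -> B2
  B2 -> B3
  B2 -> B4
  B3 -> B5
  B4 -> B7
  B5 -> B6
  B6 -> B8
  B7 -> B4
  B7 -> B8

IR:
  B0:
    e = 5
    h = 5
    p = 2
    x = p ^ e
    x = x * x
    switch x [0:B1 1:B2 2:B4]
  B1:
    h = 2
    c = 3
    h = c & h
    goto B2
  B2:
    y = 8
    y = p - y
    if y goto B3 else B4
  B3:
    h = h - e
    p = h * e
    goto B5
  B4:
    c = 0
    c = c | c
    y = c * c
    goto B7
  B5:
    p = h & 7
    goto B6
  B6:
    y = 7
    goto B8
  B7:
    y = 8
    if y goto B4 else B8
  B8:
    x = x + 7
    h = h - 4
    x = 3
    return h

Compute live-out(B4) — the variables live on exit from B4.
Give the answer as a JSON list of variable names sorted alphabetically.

Answer: ["h", "x"]

Derivation:
def/use:
  B0: def={e,h,p,x} ue=∅
  B1: def={c,h} ue=∅
  B2: def={y} ue={p}
  B3: def={h,p} ue={e,h}
  B4: def={c,y} ue=∅
  B5: def={p} ue={h}
  B6: def={y} ue=∅
  B7: def={y} ue=∅
  B8: def={h,x} ue={h,x}

Backward fixpoint:
  live B0: ∅→{e,h,p,x}
  live B1: {e,p,x}→{e,h,p,x}
  live B2: {e,h,p,x}→{e,h,x}
  live B3: {e,h,x}→{h,x}
  live B4: {h,x}→{h,x}
  live B5: {h,x}→{h,x}
  live B6: {h,x}→{h,x}
  live B7: {h,x}→{h,x}
  live B8: {h,x}→∅

live-out(B4) = ["h", "x"]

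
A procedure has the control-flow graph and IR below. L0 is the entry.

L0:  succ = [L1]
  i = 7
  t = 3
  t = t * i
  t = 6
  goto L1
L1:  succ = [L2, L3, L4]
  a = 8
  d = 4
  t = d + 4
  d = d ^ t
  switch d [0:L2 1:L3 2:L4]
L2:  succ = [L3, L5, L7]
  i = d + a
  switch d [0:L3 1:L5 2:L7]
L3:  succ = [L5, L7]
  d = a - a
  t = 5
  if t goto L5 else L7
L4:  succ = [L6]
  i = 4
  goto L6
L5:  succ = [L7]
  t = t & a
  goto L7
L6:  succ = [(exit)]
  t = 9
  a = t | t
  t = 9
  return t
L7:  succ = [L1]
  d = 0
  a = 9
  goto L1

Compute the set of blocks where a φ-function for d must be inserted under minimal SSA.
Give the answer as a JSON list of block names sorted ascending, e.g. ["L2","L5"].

Answer: ["L1", "L5", "L7"]

Derivation:
idom tree: L1←L0 L2←L1 L3←L1 L4←L1 L5←L1 L6←L4 L7←L1
Join-block Dom:
  L1: preds {L0,L7}: {L0} ∩ {L0,L1,L7} = {L0}; idom=L0
  L3: preds {L1,L2}: {L0,L1} ∩ {L0,L1,L2} = {L0,L1}; idom=L1
  L5: preds {L2,L3}: {L0,L1,L2} ∩ {L0,L1,L3} = {L0,L1}; idom=L1
  L7: preds {L2,L3,L5}: {L0,L1,L2} ∩ {L0,L1,L3} ∩ {L0,L1,L5} = {L0,L1}; idom=L1

DF derivation:
  L1←L0: walk · to L0
  L1←L7: walk L7→L1 to L0
  L3←L1: walk · to L1
  L3←L2: walk L2 to L1
  L5←L2: walk L2 to L1
  L5←L3: walk L3 to L1
  L7←L2: walk L2 to L1
  L7←L3: walk L3 to L1
  L7←L5: walk L5 to L1
  DF(L0)=∅
  DF(L1)={L1}
  DF(L2)={L3,L5,L7}
  DF(L3)={L5,L7}
  DF(L4)=∅
  DF(L5)={L7}
  DF(L6)=∅
  DF(L7)={L1}

φ for d: defs {L1,L3,L7}
  DF⁺ = {L1,L5,L7}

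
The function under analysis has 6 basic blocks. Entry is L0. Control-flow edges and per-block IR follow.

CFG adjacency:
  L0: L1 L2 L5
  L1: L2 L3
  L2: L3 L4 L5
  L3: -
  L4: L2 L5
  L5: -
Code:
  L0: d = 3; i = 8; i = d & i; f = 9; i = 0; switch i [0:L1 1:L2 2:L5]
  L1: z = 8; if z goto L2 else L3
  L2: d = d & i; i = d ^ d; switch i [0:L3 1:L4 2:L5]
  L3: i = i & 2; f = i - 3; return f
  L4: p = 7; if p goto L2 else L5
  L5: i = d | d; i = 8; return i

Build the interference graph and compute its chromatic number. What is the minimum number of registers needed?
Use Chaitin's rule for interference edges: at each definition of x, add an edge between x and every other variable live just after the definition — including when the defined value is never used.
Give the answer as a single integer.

Answer: 3

Analysis:
Per-block:
  L0 def {d,f,i} use ∅
  L1 def {z} use ∅
  L2 def {d,i} use {d,i}
  L3 def {f,i} use {i}
  L4 def {p} use ∅
  L5 def {i} use {d}

Backward fixpoint:
  L0: in=∅ out={d,i}
  L1: in={d,i} out={d,i}
  L2: in={d,i} out={d,i}
  L3: in={i} out=∅
  L4: in={d,i} out={d,i}
  L5: in={d} out=∅

Interference:
  d↔{f,i,p,z}
  f↔{d}
  i↔{d,p,z}
  p↔{d,i}
  z↔{d,i}

Registers:
  clique {d,i,p} ⇒ need ≥ 3
  assign d→c0 f→c1 i→c1 p→c2 z→c2 — no edge inside a register ⇒ χ ≤ 3
  χ = 3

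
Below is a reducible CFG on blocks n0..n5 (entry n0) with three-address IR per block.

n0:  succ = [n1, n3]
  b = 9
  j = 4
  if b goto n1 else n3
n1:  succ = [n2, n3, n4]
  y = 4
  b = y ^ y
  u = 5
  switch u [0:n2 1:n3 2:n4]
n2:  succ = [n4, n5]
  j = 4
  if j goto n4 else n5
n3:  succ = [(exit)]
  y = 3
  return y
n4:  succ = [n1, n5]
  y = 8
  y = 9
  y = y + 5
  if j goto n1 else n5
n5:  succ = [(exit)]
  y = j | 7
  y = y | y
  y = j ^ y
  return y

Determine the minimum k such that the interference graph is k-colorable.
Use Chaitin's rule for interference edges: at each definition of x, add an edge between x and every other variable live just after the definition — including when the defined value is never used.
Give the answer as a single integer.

Answer: 2

Working:
Per-block:
  n0 def {b,j} use ∅
  n1 def {b,u,y} use ∅
  n2 def {j} use ∅
  n3 def {y} use ∅
  n4 def {y} use {j}
  n5 def {y} use {j}

Live sets:
  n0: in=∅ out={j}
  n1: in={j} out={j}
  n2: in=∅ out={j}
  n3: in=∅ out=∅
  n4: in={j} out={j}
  n5: in={j} out=∅

Interfere edges:
  b — {j}
  j — {b,u,y}
  u — {j}
  y — {j}

Registers:
  clique {b,j} ⇒ need ≥ 2
  2-colouring: c0={j}  c1={b,u,y}
  χ = 2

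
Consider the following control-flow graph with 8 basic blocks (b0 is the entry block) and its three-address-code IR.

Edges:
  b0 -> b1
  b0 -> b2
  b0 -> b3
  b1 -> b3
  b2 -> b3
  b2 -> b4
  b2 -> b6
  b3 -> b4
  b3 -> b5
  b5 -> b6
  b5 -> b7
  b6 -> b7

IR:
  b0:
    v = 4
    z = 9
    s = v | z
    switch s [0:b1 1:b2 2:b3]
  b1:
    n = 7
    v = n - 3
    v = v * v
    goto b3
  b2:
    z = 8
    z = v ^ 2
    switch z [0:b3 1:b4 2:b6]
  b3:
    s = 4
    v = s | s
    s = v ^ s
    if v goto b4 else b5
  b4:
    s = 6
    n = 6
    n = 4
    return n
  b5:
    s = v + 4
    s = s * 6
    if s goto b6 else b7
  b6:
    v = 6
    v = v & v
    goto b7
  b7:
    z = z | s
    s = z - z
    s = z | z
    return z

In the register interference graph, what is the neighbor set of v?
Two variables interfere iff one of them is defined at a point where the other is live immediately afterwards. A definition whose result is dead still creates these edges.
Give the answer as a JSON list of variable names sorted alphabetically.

Per-block:
  b0 def {s,v,z} use ∅
  b1 def {n,v} use ∅
  b2 def {z} use {v}
  b3 def {s,v} use ∅
  b4 def {n,s} use ∅
  b5 def {s} use {v}
  b6 def {v} use ∅
  b7 def {s,z} use {s,z}

Liveness:
  live b0: ∅→{s,v,z}
  live b1: {z}→{z}
  live b2: {s,v}→{s,z}
  live b3: {z}→{v,z}
  live b4: ∅→∅
  live b5: {v,z}→{s,z}
  live b6: {s,z}→{s,z}
  live b7: {s,z}→∅

Interfere edges:
  n: {z}
  s: {v,z}
  v: {s,z}
  z: {n,s,v}

N(v) = ["s", "z"]

Answer: ["s", "z"]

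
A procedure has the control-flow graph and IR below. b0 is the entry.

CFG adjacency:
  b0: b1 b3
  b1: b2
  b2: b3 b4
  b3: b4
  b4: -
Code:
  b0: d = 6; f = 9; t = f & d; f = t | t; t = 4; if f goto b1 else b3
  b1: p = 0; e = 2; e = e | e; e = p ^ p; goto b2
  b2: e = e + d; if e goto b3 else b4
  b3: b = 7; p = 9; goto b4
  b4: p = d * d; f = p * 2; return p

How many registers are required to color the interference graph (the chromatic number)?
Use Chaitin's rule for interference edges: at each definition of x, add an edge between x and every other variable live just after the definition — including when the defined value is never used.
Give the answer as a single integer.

Per-block:
  b0: def={d,f,t} ue=∅
  b1: def={e,p} ue=∅
  b2: def={e} ue={d,e}
  b3: def={b,p} ue=∅
  b4: def={f,p} ue={d}

Backward fixpoint:
  b0 li=∅ lo={d}
  b1 li={d} lo={d,e}
  b2 li={d,e} lo={d}
  b3 li={d} lo={d}
  b4 li={d} lo=∅

Interfere edges:
  b — {d}
  d — {b,e,f,p,t}
  e — {d,p}
  f — {d,p,t}
  p — {d,e,f}
  t — {d,f}

Colouring:
  clique {d,e,p} ⇒ need ≥ 3
  3-colouring: c0={d}  c1={b,e,f}  c2={p,t}
  χ = 3

Answer: 3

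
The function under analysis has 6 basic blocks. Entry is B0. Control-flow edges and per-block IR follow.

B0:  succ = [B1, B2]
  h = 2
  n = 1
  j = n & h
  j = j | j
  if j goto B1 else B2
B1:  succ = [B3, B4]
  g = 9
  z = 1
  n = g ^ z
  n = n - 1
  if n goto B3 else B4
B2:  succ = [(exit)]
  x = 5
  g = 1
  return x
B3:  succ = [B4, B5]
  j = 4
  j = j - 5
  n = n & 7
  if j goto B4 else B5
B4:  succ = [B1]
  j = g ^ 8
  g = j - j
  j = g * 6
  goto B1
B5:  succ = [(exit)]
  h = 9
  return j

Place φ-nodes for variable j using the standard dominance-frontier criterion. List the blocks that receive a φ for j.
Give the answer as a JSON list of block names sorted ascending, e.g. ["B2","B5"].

Answer: ["B1", "B4"]

Working:
idom tree: B1←B0 B2←B0 B3←B1 B4←B1 B5←B3
Dom∩ at merges:
  B1: preds {B0,B4}: {B0} ∩ {B0,B1,B4} = {B0}; idom=B0
  B4: preds {B1,B3}: {B0,B1} ∩ {B0,B1,B3} = {B0,B1}; idom=B1

DF derivation:
  B1←B0: walk · to B0
  B1←B4: walk B4→B1 to B0
  B4←B1: walk · to B1
  B4←B3: walk B3 to B1
  B0: DF=∅
  B1: DF={B1}
  B2: DF=∅
  B3: DF={B4}
  B4: DF={B1}
  B5: DF=∅

φ for j: defs {B0,B3,B4}
  DF⁺ = {B1,B4}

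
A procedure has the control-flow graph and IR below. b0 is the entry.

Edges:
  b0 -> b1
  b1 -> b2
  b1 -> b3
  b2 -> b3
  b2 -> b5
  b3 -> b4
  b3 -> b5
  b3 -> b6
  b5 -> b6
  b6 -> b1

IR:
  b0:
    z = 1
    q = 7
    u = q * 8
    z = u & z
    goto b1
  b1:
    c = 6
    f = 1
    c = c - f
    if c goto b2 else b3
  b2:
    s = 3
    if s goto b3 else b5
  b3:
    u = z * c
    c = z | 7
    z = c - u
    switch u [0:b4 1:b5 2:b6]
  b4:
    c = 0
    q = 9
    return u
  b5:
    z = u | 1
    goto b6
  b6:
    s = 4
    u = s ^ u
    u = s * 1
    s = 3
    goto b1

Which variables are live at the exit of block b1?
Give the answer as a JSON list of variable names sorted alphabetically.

def/use:
  b0 def {q,u,z} use ∅
  b1 def {c,f} use ∅
  b2 def {s} use ∅
  b3 def {c,u,z} use {c,z}
  b4 def {c,q} use {u}
  b5 def {z} use {u}
  b6 def {s,u} use {u}

Backward fixpoint:
  b0 li=∅ lo={u,z}
  b1 li={u,z} lo={c,u,z}
  b2 li={c,u,z} lo={c,u,z}
  b3 li={c,z} lo={u,z}
  b4 li={u} lo=∅
  b5 li={u} lo={u,z}
  b6 li={u,z} lo={u,z}

live-out(b1) = ["c", "u", "z"]

Answer: ["c", "u", "z"]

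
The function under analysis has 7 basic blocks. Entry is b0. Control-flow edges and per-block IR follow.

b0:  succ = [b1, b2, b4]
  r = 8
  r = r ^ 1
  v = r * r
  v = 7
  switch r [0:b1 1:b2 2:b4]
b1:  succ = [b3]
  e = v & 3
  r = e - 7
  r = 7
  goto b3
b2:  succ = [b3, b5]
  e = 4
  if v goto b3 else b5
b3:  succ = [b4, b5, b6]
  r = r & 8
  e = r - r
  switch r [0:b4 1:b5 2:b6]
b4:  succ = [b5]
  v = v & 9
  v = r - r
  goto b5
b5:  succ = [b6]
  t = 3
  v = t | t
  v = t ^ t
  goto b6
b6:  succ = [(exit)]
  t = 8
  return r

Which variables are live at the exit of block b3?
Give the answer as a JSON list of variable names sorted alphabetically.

Per-block:
  b0: def={r,v} ue=∅
  b1: def={e,r} ue={v}
  b2: def={e} ue={v}
  b3: def={e,r} ue={r}
  b4: def={v} ue={r,v}
  b5: def={t,v} ue=∅
  b6: def={t} ue={r}

Live sets:
  live b0: ∅→{r,v}
  live b1: {v}→{r,v}
  live b2: {r,v}→{r,v}
  live b3: {r,v}→{r,v}
  live b4: {r,v}→{r}
  live b5: {r}→{r}
  live b6: {r}→∅

live-out(b3) = ["r", "v"]

Answer: ["r", "v"]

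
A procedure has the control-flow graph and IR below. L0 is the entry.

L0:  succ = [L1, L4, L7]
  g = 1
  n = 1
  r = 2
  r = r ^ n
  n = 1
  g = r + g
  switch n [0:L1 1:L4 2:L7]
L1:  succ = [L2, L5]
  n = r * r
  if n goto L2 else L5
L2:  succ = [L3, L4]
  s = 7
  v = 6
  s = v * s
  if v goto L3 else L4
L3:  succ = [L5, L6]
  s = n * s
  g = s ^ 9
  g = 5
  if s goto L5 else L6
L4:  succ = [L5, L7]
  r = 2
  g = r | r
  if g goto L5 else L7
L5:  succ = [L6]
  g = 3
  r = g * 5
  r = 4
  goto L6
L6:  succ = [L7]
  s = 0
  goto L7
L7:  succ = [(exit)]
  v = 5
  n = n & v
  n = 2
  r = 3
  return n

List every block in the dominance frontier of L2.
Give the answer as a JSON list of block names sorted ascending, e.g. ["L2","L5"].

idom tree: L1←L0 L2←L1 L3←L2 L4←L0 L5←L0 L6←L0 L7←L0
Dom at joins:
  L4: preds {L0,L2}: {L0} ∩ {L0,L1,L2} = {L0}; idom=L0
  L5: preds {L1,L3,L4}: {L0,L1} ∩ {L0,L1,L2,L3} ∩ {L0,L4} = {L0}; idom=L0
  L6: preds {L3,L5}: {L0,L1,L2,L3} ∩ {L0,L5} = {L0}; idom=L0
  L7: preds {L0,L4,L6}: {L0} ∩ {L0,L4} ∩ {L0,L6} = {L0}; idom=L0

DF derivation:
  join L4 pred L0: · stop@L0
  join L4 pred L2: L2→L1 stop@L0
  join L5 pred L1: L1 stop@L0
  join L5 pred L3: L3→L2→L1 stop@L0
  join L5 pred L4: L4 stop@L0
  join L6 pred L3: L3→L2→L1 stop@L0
  join L6 pred L5: L5 stop@L0
  join L7 pred L0: · stop@L0
  join L7 pred L4: L4 stop@L0
  join L7 pred L6: L6 stop@L0
  L0 → ∅
  L1 → {L4,L5,L6}
  L2 → {L4,L5,L6}
  L3 → {L5,L6}
  L4 → {L5,L7}
  L5 → {L6}
  L6 → {L7}
  L7 → ∅

DF(L2) = ["L4", "L5", "L6"]

Answer: ["L4", "L5", "L6"]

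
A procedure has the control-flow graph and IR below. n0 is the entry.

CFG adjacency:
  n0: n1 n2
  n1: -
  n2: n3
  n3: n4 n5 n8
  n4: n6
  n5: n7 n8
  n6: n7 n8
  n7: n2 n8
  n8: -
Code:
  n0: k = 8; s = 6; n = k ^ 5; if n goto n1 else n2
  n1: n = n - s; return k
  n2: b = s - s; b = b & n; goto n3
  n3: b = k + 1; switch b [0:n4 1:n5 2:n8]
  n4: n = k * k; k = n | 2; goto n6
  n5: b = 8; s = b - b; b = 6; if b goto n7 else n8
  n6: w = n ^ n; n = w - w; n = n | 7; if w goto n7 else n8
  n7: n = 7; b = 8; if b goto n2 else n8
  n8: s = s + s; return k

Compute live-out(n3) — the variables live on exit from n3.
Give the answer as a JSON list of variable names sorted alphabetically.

Per-block:
  n0 def {k,n,s} use ∅
  n1 def {n} use {k,n,s}
  n2 def {b} use {n,s}
  n3 def {b} use {k}
  n4 def {k,n} use {k}
  n5 def {b,s} use ∅
  n6 def {n,w} use {n}
  n7 def {b,n} use ∅
  n8 def {s} use {k,s}

Backward fixpoint:
  live n0: ∅→{k,n,s}
  live n1: {k,n,s}→∅
  live n2: {k,n,s}→{k,s}
  live n3: {k,s}→{k,s}
  live n4: {k,s}→{k,n,s}
  live n5: {k}→{k,s}
  live n6: {k,n,s}→{k,s}
  live n7: {k,s}→{k,n,s}
  live n8: {k,s}→∅

live-out(n3) = ["k", "s"]

Answer: ["k", "s"]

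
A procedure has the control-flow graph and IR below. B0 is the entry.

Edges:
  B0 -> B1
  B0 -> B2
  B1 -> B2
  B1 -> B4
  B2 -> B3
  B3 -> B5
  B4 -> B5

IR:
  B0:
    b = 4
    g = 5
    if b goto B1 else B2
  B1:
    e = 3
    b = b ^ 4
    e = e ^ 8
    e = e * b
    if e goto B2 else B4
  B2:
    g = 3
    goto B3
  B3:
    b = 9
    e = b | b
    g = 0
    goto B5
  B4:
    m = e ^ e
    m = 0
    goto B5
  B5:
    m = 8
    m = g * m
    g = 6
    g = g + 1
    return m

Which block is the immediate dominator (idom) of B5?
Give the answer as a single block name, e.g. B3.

idom tree: B1←B0 B2←B0 B3←B2 B4←B1 B5←B0
Join-block Dom:
  B2: preds {B0,B1}: {B0} ∩ {B0,B1} = {B0}; idom=B0
  B5: preds {B3,B4}: {B0,B2,B3} ∩ {B0,B1,B4} = {B0}; idom=B0

idom(B5) = B0

Answer: B0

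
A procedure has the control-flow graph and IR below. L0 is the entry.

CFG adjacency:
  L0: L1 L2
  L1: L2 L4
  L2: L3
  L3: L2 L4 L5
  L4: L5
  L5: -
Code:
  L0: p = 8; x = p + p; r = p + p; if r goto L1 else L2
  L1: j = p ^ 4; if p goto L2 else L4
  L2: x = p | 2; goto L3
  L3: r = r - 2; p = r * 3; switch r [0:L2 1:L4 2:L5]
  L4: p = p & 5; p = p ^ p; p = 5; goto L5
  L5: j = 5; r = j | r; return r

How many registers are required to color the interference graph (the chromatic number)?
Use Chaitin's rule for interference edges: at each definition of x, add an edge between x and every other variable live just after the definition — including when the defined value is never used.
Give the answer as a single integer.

Per-block:
  L0 def {p,r,x} use ∅
  L1 def {j} use {p}
  L2 def {x} use {p}
  L3 def {p,r} use {r}
  L4 def {p} use {p}
  L5 def {j,r} use {r}

Liveness:
  L0: in=∅ out={p,r}
  L1: in={p,r} out={p,r}
  L2: in={p,r} out={r}
  L3: in={r} out={p,r}
  L4: in={p,r} out={r}
  L5: in={r} out=∅

Conflict graph:
  j: {p,r}
  p: {j,r,x}
  r: {j,p,x}
  x: {p,r}

Chromatic number:
  {j,p,r} pairwise interfere (3-clique) ⇒ χ ≥ 3
  assign j→R2 p→R0 r→R1 x→R2 — no edge inside a register ⇒ χ ≤ 3
  χ = 3

Answer: 3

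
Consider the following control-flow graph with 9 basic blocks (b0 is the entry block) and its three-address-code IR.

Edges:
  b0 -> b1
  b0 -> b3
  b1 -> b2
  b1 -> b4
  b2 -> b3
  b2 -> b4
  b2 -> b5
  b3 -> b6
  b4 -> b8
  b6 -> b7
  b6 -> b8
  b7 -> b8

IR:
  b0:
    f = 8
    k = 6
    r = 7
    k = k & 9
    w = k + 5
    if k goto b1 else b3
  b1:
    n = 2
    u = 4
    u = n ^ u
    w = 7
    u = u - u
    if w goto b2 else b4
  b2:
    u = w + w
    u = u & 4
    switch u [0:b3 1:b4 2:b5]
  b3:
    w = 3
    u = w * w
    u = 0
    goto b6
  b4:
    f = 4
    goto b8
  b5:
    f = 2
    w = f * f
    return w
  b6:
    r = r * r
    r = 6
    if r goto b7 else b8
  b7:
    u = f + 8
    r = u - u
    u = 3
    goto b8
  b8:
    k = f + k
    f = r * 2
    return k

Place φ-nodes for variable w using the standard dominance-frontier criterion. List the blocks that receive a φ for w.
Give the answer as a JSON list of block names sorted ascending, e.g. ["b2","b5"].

idom tree: b1←b0 b2←b1 b3←b0 b4←b1 b5←b2 b6←b3 b7←b6 b8←b0
Join-block Dom:
  b3: preds {b0,b2}: {b0} ∩ {b0,b1,b2} = {b0}; idom=b0
  b4: preds {b1,b2}: {b0,b1} ∩ {b0,b1,b2} = {b0,b1}; idom=b1
  b8: preds {b4,b6,b7}: {b0,b1,b4} ∩ {b0,b3,b6} ∩ {b0,b3,b6,b7} = {b0}; idom=b0

Frontier:
  b3←b0: walk · to b0
  b3←b2: walk b2→b1 to b0
  b4←b1: walk · to b1
  b4←b2: walk b2 to b1
  b8←b4: walk b4→b1 to b0
  b8←b6: walk b6→b3 to b0
  b8←b7: walk b7→b6→b3 to b0
  DF(b0)=∅
  DF(b1)={b3,b8}
  DF(b2)={b3,b4}
  DF(b3)={b8}
  DF(b4)={b8}
  DF(b5)=∅
  DF(b6)={b8}
  DF(b7)={b8}
  DF(b8)=∅

φ for w: defs {b0,b1,b3,b5}
  DF⁺ = {b3,b8}

Answer: ["b3", "b8"]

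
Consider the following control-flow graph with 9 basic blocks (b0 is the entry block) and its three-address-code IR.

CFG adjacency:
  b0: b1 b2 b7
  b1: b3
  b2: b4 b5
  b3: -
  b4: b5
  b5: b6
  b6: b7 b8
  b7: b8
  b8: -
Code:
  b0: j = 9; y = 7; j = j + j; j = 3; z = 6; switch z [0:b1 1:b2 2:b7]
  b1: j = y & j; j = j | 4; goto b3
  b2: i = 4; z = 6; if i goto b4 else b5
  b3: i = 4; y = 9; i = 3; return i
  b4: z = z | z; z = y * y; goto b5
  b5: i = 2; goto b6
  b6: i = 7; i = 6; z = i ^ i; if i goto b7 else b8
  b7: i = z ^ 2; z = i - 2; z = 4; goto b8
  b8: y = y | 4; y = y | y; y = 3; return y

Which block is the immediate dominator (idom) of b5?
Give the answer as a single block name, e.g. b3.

Answer: b2

Working:
idom tree: b1←b0 b2←b0 b3←b1 b4←b2 b5←b2 b6←b5 b7←b0 b8←b0
Dom∩ at merges:
  b5: preds {b2,b4}: {b0,b2} ∩ {b0,b2,b4} = {b0,b2}; idom=b2
  b7: preds {b0,b6}: {b0} ∩ {b0,b2,b5,b6} = {b0}; idom=b0
  b8: preds {b6,b7}: {b0,b2,b5,b6} ∩ {b0,b7} = {b0}; idom=b0

idom(b5) = b2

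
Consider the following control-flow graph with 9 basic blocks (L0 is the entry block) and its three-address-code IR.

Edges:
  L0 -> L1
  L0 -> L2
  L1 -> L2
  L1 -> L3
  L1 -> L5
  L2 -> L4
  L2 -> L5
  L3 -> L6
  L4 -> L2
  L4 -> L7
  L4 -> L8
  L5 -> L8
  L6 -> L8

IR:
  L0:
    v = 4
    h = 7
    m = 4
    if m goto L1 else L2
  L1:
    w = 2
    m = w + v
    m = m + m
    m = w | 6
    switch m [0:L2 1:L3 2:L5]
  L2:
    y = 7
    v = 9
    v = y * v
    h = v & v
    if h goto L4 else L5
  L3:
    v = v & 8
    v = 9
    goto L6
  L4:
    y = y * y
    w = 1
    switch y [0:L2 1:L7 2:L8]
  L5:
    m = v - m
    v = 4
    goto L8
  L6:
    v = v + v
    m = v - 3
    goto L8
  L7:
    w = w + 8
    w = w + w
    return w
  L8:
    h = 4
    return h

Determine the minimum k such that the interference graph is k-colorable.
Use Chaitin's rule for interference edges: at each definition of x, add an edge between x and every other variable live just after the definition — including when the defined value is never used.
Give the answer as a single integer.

Answer: 4

Working:
Block summaries:
  L0: {h,m,v} / ∅
  L1: {m,w} / {v}
  L2: {h,v,y} / ∅
  L3: {v} / {v}
  L4: {w,y} / {y}
  L5: {m,v} / {m,v}
  L6: {m,v} / {v}
  L7: {w} / {w}
  L8: {h} / ∅

Backward fixpoint:
  live L0: ∅→{m,v}
  live L1: {v}→{m,v}
  live L2: {m}→{m,v,y}
  live L3: {v}→{v}
  live L4: {m,y}→{m,w}
  live L5: {m,v}→∅
  live L6: {v}→∅
  live L7: {w}→∅
  live L8: ∅→∅

Conflict graph:
  h↔{m,v,y}
  m↔{h,v,w,y}
  v↔{h,m,w,y}
  w↔{m,v,y}
  y↔{h,m,v,w}

Chromatic number:
  clique {h,m,v,y} ⇒ need ≥ 4
  4-colouring: r0={m}  r1={v}  r2={y}  r3={h,w}
  χ = 4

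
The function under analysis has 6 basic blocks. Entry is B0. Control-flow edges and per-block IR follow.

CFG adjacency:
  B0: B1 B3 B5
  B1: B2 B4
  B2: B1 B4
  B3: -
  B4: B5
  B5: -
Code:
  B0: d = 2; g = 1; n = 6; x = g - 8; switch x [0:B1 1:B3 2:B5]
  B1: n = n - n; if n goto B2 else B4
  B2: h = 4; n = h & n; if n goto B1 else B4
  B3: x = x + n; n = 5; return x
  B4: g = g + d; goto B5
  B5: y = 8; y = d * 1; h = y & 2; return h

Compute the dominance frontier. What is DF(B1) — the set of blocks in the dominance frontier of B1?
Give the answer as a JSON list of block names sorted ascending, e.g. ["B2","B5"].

idom tree: B1←B0 B2←B1 B3←B0 B4←B1 B5←B0
Join-block Dom:
  B1: preds {B0,B2}: {B0} ∩ {B0,B1,B2} = {B0}; idom=B0
  B4: preds {B1,B2}: {B0,B1} ∩ {B0,B1,B2} = {B0,B1}; idom=B1
  B5: preds {B0,B4}: {B0} ∩ {B0,B1,B4} = {B0}; idom=B0

DF derivation:
  join B1 pred B0: · stop@B0
  join B1 pred B2: B2→B1 stop@B0
  join B4 pred B1: · stop@B1
  join B4 pred B2: B2 stop@B1
  join B5 pred B0: · stop@B0
  join B5 pred B4: B4→B1 stop@B0
  B0 → ∅
  B1 → {B1,B5}
  B2 → {B1,B4}
  B3 → ∅
  B4 → {B5}
  B5 → ∅

DF(B1) = ["B1", "B5"]

Answer: ["B1", "B5"]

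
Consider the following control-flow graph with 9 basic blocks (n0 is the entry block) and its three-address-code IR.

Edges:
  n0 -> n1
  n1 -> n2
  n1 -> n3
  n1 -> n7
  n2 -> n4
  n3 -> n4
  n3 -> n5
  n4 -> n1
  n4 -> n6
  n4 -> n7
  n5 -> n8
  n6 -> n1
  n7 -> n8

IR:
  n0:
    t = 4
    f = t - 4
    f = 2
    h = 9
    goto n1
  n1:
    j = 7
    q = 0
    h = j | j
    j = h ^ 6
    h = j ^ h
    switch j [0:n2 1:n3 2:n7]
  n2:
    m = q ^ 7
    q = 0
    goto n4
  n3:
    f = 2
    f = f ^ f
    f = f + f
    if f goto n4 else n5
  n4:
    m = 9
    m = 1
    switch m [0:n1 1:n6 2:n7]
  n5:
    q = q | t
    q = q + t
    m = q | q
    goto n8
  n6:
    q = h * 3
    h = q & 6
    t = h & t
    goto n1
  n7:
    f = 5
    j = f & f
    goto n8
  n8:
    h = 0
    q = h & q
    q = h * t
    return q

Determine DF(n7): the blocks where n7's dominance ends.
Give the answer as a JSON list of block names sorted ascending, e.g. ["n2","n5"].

idom tree: n1←n0 n2←n1 n3←n1 n4←n1 n5←n3 n6←n4 n7←n1 n8←n1
Join-block Dom:
  n1: preds {n0,n4,n6}: {n0} ∩ {n0,n1,n4} ∩ {n0,n1,n4,n6} = {n0}; idom=n0
  n4: preds {n2,n3}: {n0,n1,n2} ∩ {n0,n1,n3} = {n0,n1}; idom=n1
  n7: preds {n1,n4}: {n0,n1} ∩ {n0,n1,n4} = {n0,n1}; idom=n1
  n8: preds {n5,n7}: {n0,n1,n3,n5} ∩ {n0,n1,n7} = {n0,n1}; idom=n1

DF derivation:
  join n1 pred n0: · stop@n0
  join n1 pred n4: n4→n1 stop@n0
  join n1 pred n6: n6→n4→n1 stop@n0
  join n4 pred n2: n2 stop@n1
  join n4 pred n3: n3 stop@n1
  join n7 pred n1: · stop@n1
  join n7 pred n4: n4 stop@n1
  join n8 pred n5: n5→n3 stop@n1
  join n8 pred n7: n7 stop@n1
  DF(n0)=∅
  DF(n1)={n1}
  DF(n2)={n4}
  DF(n3)={n4,n8}
  DF(n4)={n1,n7}
  DF(n5)={n8}
  DF(n6)={n1}
  DF(n7)={n8}
  DF(n8)=∅

DF(n7) = ["n8"]

Answer: ["n8"]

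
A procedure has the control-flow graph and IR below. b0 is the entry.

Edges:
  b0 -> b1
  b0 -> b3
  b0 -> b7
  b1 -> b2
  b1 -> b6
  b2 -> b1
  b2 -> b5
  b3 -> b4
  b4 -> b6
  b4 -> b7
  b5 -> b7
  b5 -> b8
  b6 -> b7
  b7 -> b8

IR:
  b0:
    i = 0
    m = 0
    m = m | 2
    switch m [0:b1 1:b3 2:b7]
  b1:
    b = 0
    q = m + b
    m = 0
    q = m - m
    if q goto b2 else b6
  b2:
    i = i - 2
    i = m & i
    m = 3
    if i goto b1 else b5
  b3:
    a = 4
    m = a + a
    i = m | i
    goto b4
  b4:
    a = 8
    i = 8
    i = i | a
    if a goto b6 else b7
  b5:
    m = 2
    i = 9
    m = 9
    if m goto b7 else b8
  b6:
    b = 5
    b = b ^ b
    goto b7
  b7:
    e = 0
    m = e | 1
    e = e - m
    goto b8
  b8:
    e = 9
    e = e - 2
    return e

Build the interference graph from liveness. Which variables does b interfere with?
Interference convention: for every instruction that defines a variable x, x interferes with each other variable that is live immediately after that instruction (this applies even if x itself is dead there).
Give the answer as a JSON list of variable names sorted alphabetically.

Block summaries:
  b0 def {i,m} use ∅
  b1 def {b,m,q} use {m}
  b2 def {i,m} use {i,m}
  b3 def {a,i,m} use {i}
  b4 def {a,i} use ∅
  b5 def {i,m} use ∅
  b6 def {b} use ∅
  b7 def {e,m} use ∅
  b8 def {e} use ∅

Liveness:
  b0 li=∅ lo={i,m}
  b1 li={i,m} lo={i,m}
  b2 li={i,m} lo={i,m}
  b3 li={i} lo=∅
  b4 li=∅ lo=∅
  b5 li=∅ lo=∅
  b6 li=∅ lo=∅
  b7 li=∅ lo=∅
  b8 li=∅ lo=∅

Interfere edges:
  a — {i}
  b — {i,m}
  e — {m}
  i — {a,b,m,q}
  m — {b,e,i,q}
  q — {i,m}

N(b) = ["i", "m"]

Answer: ["i", "m"]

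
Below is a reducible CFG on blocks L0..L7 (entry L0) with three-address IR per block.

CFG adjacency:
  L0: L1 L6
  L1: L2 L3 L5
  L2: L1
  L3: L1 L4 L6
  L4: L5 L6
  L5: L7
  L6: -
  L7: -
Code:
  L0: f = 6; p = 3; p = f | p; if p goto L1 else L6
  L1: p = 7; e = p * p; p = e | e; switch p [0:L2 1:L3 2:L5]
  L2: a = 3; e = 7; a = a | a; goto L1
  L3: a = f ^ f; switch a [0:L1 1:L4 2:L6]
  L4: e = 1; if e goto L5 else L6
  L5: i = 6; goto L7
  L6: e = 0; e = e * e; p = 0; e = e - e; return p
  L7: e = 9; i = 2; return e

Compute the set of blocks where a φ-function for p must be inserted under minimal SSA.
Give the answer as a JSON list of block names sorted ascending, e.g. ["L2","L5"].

Answer: ["L1", "L6"]

Derivation:
idom tree: L1←L0 L2←L1 L3←L1 L4←L3 L5←L1 L6←L0 L7←L5
Join-block Dom:
  L1: preds {L0,L2,L3}: {L0} ∩ {L0,L1,L2} ∩ {L0,L1,L3} = {L0}; idom=L0
  L5: preds {L1,L4}: {L0,L1} ∩ {L0,L1,L3,L4} = {L0,L1}; idom=L1
  L6: preds {L0,L3,L4}: {L0} ∩ {L0,L1,L3} ∩ {L0,L1,L3,L4} = {L0}; idom=L0

Frontier:
  L1←L0: walk · to L0
  L1←L2: walk L2→L1 to L0
  L1←L3: walk L3→L1 to L0
  L5←L1: walk · to L1
  L5←L4: walk L4→L3 to L1
  L6←L0: walk · to L0
  L6←L3: walk L3→L1 to L0
  L6←L4: walk L4→L3→L1 to L0
  L0: DF=∅
  L1: DF={L1,L6}
  L2: DF={L1}
  L3: DF={L1,L5,L6}
  L4: DF={L5,L6}
  L5: DF=∅
  L6: DF=∅
  L7: DF=∅

φ for p: defs {L0,L1,L6}
  DF⁺ = {L1,L6}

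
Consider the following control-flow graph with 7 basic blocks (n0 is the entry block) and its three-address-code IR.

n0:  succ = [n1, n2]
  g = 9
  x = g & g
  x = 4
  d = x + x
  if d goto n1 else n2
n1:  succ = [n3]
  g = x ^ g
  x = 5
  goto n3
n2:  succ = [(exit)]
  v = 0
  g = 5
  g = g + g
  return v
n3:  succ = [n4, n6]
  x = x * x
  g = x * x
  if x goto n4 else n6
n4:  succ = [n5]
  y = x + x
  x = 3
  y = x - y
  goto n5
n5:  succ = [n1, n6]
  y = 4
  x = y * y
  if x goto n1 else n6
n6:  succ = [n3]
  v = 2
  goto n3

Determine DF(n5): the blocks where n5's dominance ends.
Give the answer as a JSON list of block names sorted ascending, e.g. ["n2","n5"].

Answer: ["n1", "n6"]

Derivation:
idom tree: n1←n0 n2←n0 n3←n1 n4←n3 n5←n4 n6←n3
Join-block Dom:
  n1: preds {n0,n5}: {n0} ∩ {n0,n1,n3,n4,n5} = {n0}; idom=n0
  n3: preds {n1,n6}: {n0,n1} ∩ {n0,n1,n3,n6} = {n0,n1}; idom=n1
  n6: preds {n3,n5}: {n0,n1,n3} ∩ {n0,n1,n3,n4,n5} = {n0,n1,n3}; idom=n3

DF derivation:
  join n1 pred n0: · stop@n0
  join n1 pred n5: n5→n4→n3→n1 stop@n0
  join n3 pred n1: · stop@n1
  join n3 pred n6: n6→n3 stop@n1
  join n6 pred n3: · stop@n3
  join n6 pred n5: n5→n4 stop@n3
  n0 → ∅
  n1 → {n1}
  n2 → ∅
  n3 → {n1,n3}
  n4 → {n1,n6}
  n5 → {n1,n6}
  n6 → {n3}

DF(n5) = ["n1", "n6"]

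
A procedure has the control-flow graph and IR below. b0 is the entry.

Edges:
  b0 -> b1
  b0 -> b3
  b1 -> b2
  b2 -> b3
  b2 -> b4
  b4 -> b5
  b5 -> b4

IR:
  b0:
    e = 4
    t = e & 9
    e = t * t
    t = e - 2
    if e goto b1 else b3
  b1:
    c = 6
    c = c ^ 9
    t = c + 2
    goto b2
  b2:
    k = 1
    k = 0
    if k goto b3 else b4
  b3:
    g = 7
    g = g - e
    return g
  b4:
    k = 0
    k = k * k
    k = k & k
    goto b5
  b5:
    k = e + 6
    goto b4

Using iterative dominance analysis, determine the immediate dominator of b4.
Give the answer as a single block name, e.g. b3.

idom tree: b1←b0 b2←b1 b3←b0 b4←b2 b5←b4
Join-block Dom:
  b3: preds {b0,b2}: {b0} ∩ {b0,b1,b2} = {b0}; idom=b0
  b4: preds {b2,b5}: {b0,b1,b2} ∩ {b0,b1,b2,b4,b5} = {b0,b1,b2}; idom=b2

idom(b4) = b2

Answer: b2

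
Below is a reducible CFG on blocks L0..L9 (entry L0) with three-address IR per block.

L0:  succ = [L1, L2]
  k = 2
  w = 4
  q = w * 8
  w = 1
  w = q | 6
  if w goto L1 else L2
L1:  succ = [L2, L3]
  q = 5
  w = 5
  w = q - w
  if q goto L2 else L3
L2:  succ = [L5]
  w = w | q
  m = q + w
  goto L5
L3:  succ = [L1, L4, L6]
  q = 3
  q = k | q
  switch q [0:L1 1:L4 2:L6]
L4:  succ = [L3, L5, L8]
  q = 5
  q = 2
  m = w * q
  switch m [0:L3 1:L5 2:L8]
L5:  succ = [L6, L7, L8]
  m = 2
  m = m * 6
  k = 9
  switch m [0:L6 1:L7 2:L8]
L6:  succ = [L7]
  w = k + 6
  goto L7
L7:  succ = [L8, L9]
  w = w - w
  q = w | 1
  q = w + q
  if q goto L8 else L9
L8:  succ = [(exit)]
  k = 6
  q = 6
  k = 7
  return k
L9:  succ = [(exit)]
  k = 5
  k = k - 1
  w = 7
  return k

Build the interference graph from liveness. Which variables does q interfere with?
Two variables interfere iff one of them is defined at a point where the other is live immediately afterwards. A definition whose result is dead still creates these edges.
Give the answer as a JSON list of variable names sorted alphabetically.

Per-block:
  L0: {k,q,w} / ∅
  L1: {q,w} / ∅
  L2: {m,w} / {q,w}
  L3: {q} / {k}
  L4: {m,q} / {w}
  L5: {k,m} / ∅
  L6: {w} / {k}
  L7: {q,w} / {w}
  L8: {k,q} / ∅
  L9: {k,w} / ∅

Backward fixpoint:
  L0: in=∅ out={k,q,w}
  L1: in={k} out={k,q,w}
  L2: in={q,w} out={w}
  L3: in={k,w} out={k,w}
  L4: in={k,w} out={k,w}
  L5: in={w} out={k,w}
  L6: in={k} out={w}
  L7: in={w} out=∅
  L8: in=∅ out=∅
  L9: in=∅ out=∅

Conflict graph:
  k — {m,q,w}
  m — {k,w}
  q — {k,w}
  w — {k,m,q}

N(q) = ["k", "w"]

Answer: ["k", "w"]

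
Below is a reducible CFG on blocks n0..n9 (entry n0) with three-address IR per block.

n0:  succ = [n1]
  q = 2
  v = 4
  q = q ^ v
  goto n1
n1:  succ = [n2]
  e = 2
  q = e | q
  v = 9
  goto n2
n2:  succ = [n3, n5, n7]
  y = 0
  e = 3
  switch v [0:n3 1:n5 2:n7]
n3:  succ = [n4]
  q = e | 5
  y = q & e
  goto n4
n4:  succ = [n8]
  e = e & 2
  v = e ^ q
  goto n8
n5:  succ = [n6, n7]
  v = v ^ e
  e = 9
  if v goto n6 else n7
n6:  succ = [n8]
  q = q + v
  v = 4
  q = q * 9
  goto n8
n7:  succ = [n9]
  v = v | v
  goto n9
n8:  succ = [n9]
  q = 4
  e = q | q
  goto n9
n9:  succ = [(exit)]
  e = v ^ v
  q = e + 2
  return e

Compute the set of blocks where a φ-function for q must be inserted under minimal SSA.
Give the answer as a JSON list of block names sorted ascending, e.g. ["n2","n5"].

idom tree: n1←n0 n2←n1 n3←n2 n4←n3 n5←n2 n6←n5 n7←n2 n8←n2 n9←n2
Join-block Dom:
  n7: preds {n2,n5}: {n0,n1,n2} ∩ {n0,n1,n2,n5} = {n0,n1,n2}; idom=n2
  n8: preds {n4,n6}: {n0,n1,n2,n3,n4} ∩ {n0,n1,n2,n5,n6} = {n0,n1,n2}; idom=n2
  n9: preds {n7,n8}: {n0,n1,n2,n7} ∩ {n0,n1,n2,n8} = {n0,n1,n2}; idom=n2

DF walk-up:
  n7←n2: walk · to n2
  n7←n5: walk n5 to n2
  n8←n4: walk n4→n3 to n2
  n8←n6: walk n6→n5 to n2
  n9←n7: walk n7 to n2
  n9←n8: walk n8 to n2
  n0: DF=∅
  n1: DF=∅
  n2: DF=∅
  n3: DF={n8}
  n4: DF={n8}
  n5: DF={n7,n8}
  n6: DF={n8}
  n7: DF={n9}
  n8: DF={n9}
  n9: DF=∅

φ for q: defs {n0,n1,n3,n6,n8,n9}
  DF⁺ = {n8,n9}

Answer: ["n8", "n9"]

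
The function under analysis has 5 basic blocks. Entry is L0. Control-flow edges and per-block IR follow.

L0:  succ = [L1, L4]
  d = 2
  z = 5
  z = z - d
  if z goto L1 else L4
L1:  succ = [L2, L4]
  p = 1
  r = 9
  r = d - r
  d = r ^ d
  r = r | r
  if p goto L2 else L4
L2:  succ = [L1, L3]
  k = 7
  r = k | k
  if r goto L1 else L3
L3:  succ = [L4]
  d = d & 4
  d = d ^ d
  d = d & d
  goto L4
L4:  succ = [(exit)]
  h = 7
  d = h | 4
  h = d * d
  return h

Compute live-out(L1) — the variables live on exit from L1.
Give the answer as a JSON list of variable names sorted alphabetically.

Per-block:
  L0: {d,z} / ∅
  L1: {d,p,r} / {d}
  L2: {k,r} / ∅
  L3: {d} / {d}
  L4: {d,h} / ∅

Backward fixpoint:
  L0 li=∅ lo={d}
  L1 li={d} lo={d}
  L2 li={d} lo={d}
  L3 li={d} lo=∅
  L4 li=∅ lo=∅

live-out(L1) = ["d"]

Answer: ["d"]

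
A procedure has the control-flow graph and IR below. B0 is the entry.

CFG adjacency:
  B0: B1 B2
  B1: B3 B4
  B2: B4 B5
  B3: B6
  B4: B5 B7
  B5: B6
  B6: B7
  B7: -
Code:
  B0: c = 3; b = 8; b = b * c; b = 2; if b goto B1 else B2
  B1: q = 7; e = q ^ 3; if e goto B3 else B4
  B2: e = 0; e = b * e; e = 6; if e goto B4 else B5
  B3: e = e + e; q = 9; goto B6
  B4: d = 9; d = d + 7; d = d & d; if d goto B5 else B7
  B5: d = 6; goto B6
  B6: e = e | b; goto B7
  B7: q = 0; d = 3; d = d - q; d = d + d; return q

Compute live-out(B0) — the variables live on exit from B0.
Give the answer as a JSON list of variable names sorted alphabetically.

Answer: ["b"]

Working:
Block summaries:
  B0 def {b,c} use ∅
  B1 def {e,q} use ∅
  B2 def {e} use {b}
  B3 def {e,q} use {e}
  B4 def {d} use ∅
  B5 def {d} use ∅
  B6 def {e} use {b,e}
  B7 def {d,q} use ∅

Liveness:
  B0: in=∅ out={b}
  B1: in={b} out={b,e}
  B2: in={b} out={b,e}
  B3: in={b,e} out={b,e}
  B4: in={b,e} out={b,e}
  B5: in={b,e} out={b,e}
  B6: in={b,e} out=∅
  B7: in=∅ out=∅

live-out(B0) = ["b"]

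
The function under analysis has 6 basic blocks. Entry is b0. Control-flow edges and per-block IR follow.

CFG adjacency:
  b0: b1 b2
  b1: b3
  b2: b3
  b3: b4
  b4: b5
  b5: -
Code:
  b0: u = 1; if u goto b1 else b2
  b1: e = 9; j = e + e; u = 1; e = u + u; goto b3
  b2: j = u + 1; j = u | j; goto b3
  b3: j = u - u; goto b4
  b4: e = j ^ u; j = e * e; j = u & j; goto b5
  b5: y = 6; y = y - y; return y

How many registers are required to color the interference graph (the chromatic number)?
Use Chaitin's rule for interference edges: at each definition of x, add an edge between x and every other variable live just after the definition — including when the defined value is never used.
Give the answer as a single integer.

Answer: 2

Analysis:
Per-block:
  b0: {u} / ∅
  b1: {e,j,u} / ∅
  b2: {j} / {u}
  b3: {j} / {u}
  b4: {e,j} / {j,u}
  b5: {y} / ∅

Backward fixpoint:
  b0: in=∅ out={u}
  b1: in=∅ out={u}
  b2: in={u} out={u}
  b3: in={u} out={j,u}
  b4: in={j,u} out=∅
  b5: in=∅ out=∅

Interfere edges:
  e↔{u}
  j↔{u}
  u↔{e,j}
  y↔∅

Chromatic number:
  clique {e,u} ⇒ need ≥ 2
  2-colouring: r0={u,y}  r1={e,j}
  χ = 2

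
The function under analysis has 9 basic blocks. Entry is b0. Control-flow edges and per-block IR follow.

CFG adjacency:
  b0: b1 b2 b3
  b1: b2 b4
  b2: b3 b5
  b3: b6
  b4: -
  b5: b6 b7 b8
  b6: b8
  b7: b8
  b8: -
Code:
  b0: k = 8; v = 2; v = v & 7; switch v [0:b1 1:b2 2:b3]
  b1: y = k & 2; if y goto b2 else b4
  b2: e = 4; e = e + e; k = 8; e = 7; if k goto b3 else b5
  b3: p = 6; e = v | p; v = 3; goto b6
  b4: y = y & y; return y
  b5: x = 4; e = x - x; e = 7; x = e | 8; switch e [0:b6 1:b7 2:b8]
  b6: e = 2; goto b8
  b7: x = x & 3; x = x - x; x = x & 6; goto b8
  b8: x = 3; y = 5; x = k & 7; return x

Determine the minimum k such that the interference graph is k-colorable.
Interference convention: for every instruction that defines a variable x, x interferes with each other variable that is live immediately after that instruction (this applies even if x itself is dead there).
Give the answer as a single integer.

Block summaries:
  b0: def={k,v} ue=∅
  b1: def={y} ue={k}
  b2: def={e,k} ue=∅
  b3: def={e,p,v} ue={v}
  b4: def={y} ue={y}
  b5: def={e,x} ue=∅
  b6: def={e} ue=∅
  b7: def={x} ue={x}
  b8: def={x,y} ue={k}

Liveness:
  b0: in=∅ out={k,v}
  b1: in={k,v} out={v,y}
  b2: in={v} out={k,v}
  b3: in={k,v} out={k}
  b4: in={y} out=∅
  b5: in={k} out={k,x}
  b6: in={k} out={k}
  b7: in={k,x} out={k}
  b8: in={k} out=∅

Interfere edges:
  e — {k,v,x}
  k — {e,p,v,x,y}
  p — {k,v}
  v — {e,k,p,y}
  x — {e,k}
  y — {k,v}

Registers:
  {e,k,v} pairwise interfere (3-clique) ⇒ χ ≥ 3
  assign e→r2 k→r0 p→r2 v→r1 x→r1 y→r2 — no edge inside a register ⇒ χ ≤ 3
  χ = 3

Answer: 3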